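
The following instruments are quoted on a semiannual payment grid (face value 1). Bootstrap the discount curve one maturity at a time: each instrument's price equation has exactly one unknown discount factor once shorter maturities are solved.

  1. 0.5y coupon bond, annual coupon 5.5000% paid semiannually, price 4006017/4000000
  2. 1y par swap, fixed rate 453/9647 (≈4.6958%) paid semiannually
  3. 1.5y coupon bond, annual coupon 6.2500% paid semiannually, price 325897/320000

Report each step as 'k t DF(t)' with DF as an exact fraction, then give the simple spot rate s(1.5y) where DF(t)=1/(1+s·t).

1 1/2 9747/10000
2 1 9547/10000
3 3/2 9291/10000
s(1.5y) = (1/(9291/10000) − 1)/(3/2) = 1418/27873 ≈ 5.0874%

step 1 [0.5y] bond c/2=11/400: DF=(4006017/4000000 − 11/400·(0))/(1+11/400) = 9747/10000 ≈ 0.974700
step 2 [1y] swap r/2=453/19294: DF=(1 − 453/19294·(0.974700))/(1+453/19294) = 9547/10000 ≈ 0.954700
step 3 [1.5y] bond c/2=1/32: DF=(325897/320000 − 1/32·(0.974700+0.954700))/(1+1/32) = 9291/10000 ≈ 0.929100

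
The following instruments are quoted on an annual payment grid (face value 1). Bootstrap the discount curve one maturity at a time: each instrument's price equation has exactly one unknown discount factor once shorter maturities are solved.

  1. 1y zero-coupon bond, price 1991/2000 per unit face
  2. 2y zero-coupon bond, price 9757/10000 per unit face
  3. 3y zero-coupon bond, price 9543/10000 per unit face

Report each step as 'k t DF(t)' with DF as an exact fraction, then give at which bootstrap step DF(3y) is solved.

1 1 1991/2000
2 2 9757/10000
3 3 9543/10000
DF(3y) is solved at step 3

step 1 [1y] zero: DF = P = 1991/2000 ≈ 0.995500
step 2 [2y] zero: DF = P = 9757/10000 ≈ 0.975700
step 3 [3y] zero: DF = P = 9543/10000 ≈ 0.954300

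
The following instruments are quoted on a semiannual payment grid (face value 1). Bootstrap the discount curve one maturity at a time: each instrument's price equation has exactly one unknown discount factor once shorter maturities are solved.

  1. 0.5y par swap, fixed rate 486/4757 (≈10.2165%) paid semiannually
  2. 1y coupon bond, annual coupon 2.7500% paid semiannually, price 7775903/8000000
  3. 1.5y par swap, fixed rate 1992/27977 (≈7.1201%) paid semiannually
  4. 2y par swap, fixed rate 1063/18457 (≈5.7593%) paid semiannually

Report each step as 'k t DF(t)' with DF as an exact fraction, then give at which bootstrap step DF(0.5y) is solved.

step 1 [0.5y] swap r/2=243/4757: DF=(1 − 243/4757·(0))/(1+243/4757) = 4757/5000 ≈ 0.951400
step 2 [1y] bond c/2=11/800: DF=(7775903/8000000 − 11/800·(0.951400))/(1+11/800) = 9459/10000 ≈ 0.945900
step 3 [1.5y] swap r/2=996/27977: DF=(1 − 996/27977·(0.951400+0.945900))/(1+996/27977) = 2251/2500 ≈ 0.900400
step 4 [2y] swap r/2=1063/36914: DF=(1 − 1063/36914·(0.951400+0.945900+0.900400))/(1+1063/36914) = 8937/10000 ≈ 0.893700

1 1/2 4757/5000
2 1 9459/10000
3 3/2 2251/2500
4 2 8937/10000
DF(0.5y) is solved at step 1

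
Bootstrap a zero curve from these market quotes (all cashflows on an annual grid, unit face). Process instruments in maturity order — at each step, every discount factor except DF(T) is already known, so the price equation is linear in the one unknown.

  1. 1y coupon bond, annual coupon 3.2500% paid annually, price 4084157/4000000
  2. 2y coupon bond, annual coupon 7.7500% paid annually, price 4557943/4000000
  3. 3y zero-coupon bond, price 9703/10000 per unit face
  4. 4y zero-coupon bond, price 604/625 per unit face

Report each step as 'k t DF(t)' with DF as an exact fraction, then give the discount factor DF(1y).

step 1 [1y] bond c/1=13/400: DF=(4084157/4000000 − 13/400·(0))/(1+13/400) = 9889/10000 ≈ 0.988900
step 2 [2y] bond c/1=31/400: DF=(4557943/4000000 − 31/400·(0.988900))/(1+31/400) = 1233/1250 ≈ 0.986400
step 3 [3y] zero: DF = P = 9703/10000 ≈ 0.970300
step 4 [4y] zero: DF = P = 604/625 ≈ 0.966400

1 1 9889/10000
2 2 1233/1250
3 3 9703/10000
4 4 604/625
DF(1y) = 9889/10000 ≈ 0.988900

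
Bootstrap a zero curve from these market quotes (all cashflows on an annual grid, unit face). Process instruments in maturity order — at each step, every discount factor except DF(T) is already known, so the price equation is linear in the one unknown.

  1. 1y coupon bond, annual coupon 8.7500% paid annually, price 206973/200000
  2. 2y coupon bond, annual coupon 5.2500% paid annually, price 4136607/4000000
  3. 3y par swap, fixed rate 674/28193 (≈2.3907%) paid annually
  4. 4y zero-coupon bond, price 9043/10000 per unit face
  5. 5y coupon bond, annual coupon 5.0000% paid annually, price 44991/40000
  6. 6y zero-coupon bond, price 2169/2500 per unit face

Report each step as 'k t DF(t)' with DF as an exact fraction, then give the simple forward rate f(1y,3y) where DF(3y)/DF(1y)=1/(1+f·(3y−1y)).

1 1 2379/2500
2 2 9351/10000
3 3 4663/5000
4 4 9043/10000
5 5 8939/10000
6 6 2169/2500
f(1y,3y) = ((2379/2500)/(4663/5000) − 1)/(2) = 95/9326 ≈ 1.0187%

step 1 [1y] bond c/1=7/80: DF=(206973/200000 − 7/80·(0))/(1+7/80) = 2379/2500 ≈ 0.951600
step 2 [2y] bond c/1=21/400: DF=(4136607/4000000 − 21/400·(0.951600))/(1+21/400) = 9351/10000 ≈ 0.935100
step 3 [3y] swap r/1=674/28193: DF=(1 − 674/28193·(0.951600+0.935100))/(1+674/28193) = 4663/5000 ≈ 0.932600
step 4 [4y] zero: DF = P = 9043/10000 ≈ 0.904300
step 5 [5y] bond c/1=1/20: DF=(44991/40000 − 1/20·(0.951600+0.935100+0.932600+0.904300))/(1+1/20) = 8939/10000 ≈ 0.893900
step 6 [6y] zero: DF = P = 2169/2500 ≈ 0.867600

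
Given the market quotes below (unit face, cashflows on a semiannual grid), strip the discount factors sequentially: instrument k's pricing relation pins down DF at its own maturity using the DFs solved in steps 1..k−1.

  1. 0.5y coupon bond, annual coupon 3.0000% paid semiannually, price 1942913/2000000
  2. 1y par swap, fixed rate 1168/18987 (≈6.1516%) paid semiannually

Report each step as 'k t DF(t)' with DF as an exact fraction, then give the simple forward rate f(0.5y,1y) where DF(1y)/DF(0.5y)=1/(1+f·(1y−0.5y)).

step 1 [0.5y] bond c/2=3/200: DF=(1942913/2000000 − 3/200·(0))/(1+3/200) = 9571/10000 ≈ 0.957100
step 2 [1y] swap r/2=584/18987: DF=(1 − 584/18987·(0.957100))/(1+584/18987) = 1177/1250 ≈ 0.941600

1 1/2 9571/10000
2 1 1177/1250
f(0.5y,1y) = ((9571/10000)/(1177/1250) − 1)/(1/2) = 155/4708 ≈ 3.2923%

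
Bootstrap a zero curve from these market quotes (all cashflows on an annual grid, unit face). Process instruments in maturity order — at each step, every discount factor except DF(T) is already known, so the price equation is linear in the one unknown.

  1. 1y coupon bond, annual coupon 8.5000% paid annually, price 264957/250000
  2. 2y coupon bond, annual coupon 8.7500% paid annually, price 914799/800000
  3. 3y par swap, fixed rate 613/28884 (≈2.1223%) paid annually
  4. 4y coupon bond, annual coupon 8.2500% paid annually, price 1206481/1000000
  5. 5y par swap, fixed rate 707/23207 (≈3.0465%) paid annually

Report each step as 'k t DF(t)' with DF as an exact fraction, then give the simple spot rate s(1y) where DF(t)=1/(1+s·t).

1 1 1221/1250
2 2 9729/10000
3 3 9387/10000
4 4 559/625
5 5 4293/5000
s(1y) = (1/(1221/1250) − 1)/(1) = 29/1221 ≈ 2.3751%

step 1 [1y] bond c/1=17/200: DF=(264957/250000 − 17/200·(0))/(1+17/200) = 1221/1250 ≈ 0.976800
step 2 [2y] bond c/1=7/80: DF=(914799/800000 − 7/80·(0.976800))/(1+7/80) = 9729/10000 ≈ 0.972900
step 3 [3y] swap r/1=613/28884: DF=(1 − 613/28884·(0.976800+0.972900))/(1+613/28884) = 9387/10000 ≈ 0.938700
step 4 [4y] bond c/1=33/400: DF=(1206481/1000000 − 33/400·(0.976800+0.972900+0.938700))/(1+33/400) = 559/625 ≈ 0.894400
step 5 [5y] swap r/1=707/23207: DF=(1 − 707/23207·(0.976800+0.972900+0.938700+0.894400))/(1+707/23207) = 4293/5000 ≈ 0.858600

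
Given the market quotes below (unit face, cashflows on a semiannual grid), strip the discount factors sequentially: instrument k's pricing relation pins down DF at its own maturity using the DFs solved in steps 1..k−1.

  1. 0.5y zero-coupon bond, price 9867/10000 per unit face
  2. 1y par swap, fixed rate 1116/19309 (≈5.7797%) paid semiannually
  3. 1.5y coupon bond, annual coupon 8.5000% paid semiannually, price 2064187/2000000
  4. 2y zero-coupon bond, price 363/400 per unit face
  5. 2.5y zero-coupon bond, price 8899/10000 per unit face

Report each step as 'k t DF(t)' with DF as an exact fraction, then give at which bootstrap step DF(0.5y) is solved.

step 1 [0.5y] zero: DF = P = 9867/10000 ≈ 0.986700
step 2 [1y] swap r/2=558/19309: DF=(1 − 558/19309·(0.986700))/(1+558/19309) = 4721/5000 ≈ 0.944200
step 3 [1.5y] bond c/2=17/400: DF=(2064187/2000000 − 17/400·(0.986700+0.944200))/(1+17/400) = 9113/10000 ≈ 0.911300
step 4 [2y] zero: DF = P = 363/400 ≈ 0.907500
step 5 [2.5y] zero: DF = P = 8899/10000 ≈ 0.889900

1 1/2 9867/10000
2 1 4721/5000
3 3/2 9113/10000
4 2 363/400
5 5/2 8899/10000
DF(0.5y) is solved at step 1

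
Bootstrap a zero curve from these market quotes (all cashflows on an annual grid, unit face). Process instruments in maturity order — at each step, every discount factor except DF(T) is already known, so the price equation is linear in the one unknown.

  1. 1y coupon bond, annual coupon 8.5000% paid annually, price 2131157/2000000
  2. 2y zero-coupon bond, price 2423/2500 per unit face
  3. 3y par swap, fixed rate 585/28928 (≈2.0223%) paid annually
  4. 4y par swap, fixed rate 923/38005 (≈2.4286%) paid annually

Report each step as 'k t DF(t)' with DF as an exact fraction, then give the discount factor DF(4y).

1 1 9821/10000
2 2 2423/2500
3 3 1883/2000
4 4 9077/10000
DF(4y) = 9077/10000 ≈ 0.907700

step 1 [1y] bond c/1=17/200: DF=(2131157/2000000 − 17/200·(0))/(1+17/200) = 9821/10000 ≈ 0.982100
step 2 [2y] zero: DF = P = 2423/2500 ≈ 0.969200
step 3 [3y] swap r/1=585/28928: DF=(1 − 585/28928·(0.982100+0.969200))/(1+585/28928) = 1883/2000 ≈ 0.941500
step 4 [4y] swap r/1=923/38005: DF=(1 − 923/38005·(0.982100+0.969200+0.941500))/(1+923/38005) = 9077/10000 ≈ 0.907700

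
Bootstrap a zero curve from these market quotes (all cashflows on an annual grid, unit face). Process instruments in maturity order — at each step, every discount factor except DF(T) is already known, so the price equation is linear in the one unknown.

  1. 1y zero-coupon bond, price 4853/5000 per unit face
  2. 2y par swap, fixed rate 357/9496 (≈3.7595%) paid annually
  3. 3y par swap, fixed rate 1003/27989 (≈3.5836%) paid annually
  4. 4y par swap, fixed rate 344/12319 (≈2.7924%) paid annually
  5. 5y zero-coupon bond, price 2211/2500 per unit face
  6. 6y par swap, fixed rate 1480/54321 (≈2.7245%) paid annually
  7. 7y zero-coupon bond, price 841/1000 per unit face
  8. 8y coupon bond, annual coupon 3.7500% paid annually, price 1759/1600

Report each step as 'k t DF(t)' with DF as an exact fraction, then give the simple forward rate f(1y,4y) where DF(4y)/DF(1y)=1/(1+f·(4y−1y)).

step 1 [1y] zero: DF = P = 4853/5000 ≈ 0.970600
step 2 [2y] swap r/1=357/9496: DF=(1 − 357/9496·(0.970600))/(1+357/9496) = 4643/5000 ≈ 0.928600
step 3 [3y] swap r/1=1003/27989: DF=(1 − 1003/27989·(0.970600+0.928600))/(1+1003/27989) = 8997/10000 ≈ 0.899700
step 4 [4y] swap r/1=344/12319: DF=(1 − 344/12319·(0.970600+0.928600+0.899700))/(1+344/12319) = 1121/1250 ≈ 0.896800
step 5 [5y] zero: DF = P = 2211/2500 ≈ 0.884400
step 6 [6y] swap r/1=1480/54321: DF=(1 − 1480/54321·(0.970600+0.928600+0.899700+0.896800+0.884400))/(1+1480/54321) = 213/250 ≈ 0.852000
step 7 [7y] zero: DF = P = 841/1000 ≈ 0.841000
step 8 [8y] bond c/1=3/80: DF=(1759/1600 − 3/80·(0.970600+0.928600+0.899700+0.896800+0.884400+0.852000+0.841000))/(1+3/80) = 8329/10000 ≈ 0.832900

1 1 4853/5000
2 2 4643/5000
3 3 8997/10000
4 4 1121/1250
5 5 2211/2500
6 6 213/250
7 7 841/1000
8 8 8329/10000
f(1y,4y) = ((4853/5000)/(1121/1250) − 1)/(3) = 123/4484 ≈ 2.7431%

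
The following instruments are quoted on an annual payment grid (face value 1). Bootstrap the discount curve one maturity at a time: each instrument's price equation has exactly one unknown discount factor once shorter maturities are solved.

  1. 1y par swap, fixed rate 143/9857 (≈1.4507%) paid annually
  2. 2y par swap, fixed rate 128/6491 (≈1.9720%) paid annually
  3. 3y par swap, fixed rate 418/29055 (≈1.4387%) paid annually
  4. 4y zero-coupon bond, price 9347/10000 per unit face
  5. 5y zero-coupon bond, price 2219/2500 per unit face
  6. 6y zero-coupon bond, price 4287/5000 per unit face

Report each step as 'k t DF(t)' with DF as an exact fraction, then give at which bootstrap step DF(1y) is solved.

1 1 9857/10000
2 2 601/625
3 3 4791/5000
4 4 9347/10000
5 5 2219/2500
6 6 4287/5000
DF(1y) is solved at step 1

step 1 [1y] swap r/1=143/9857: DF=(1 − 143/9857·(0))/(1+143/9857) = 9857/10000 ≈ 0.985700
step 2 [2y] swap r/1=128/6491: DF=(1 − 128/6491·(0.985700))/(1+128/6491) = 601/625 ≈ 0.961600
step 3 [3y] swap r/1=418/29055: DF=(1 − 418/29055·(0.985700+0.961600))/(1+418/29055) = 4791/5000 ≈ 0.958200
step 4 [4y] zero: DF = P = 9347/10000 ≈ 0.934700
step 5 [5y] zero: DF = P = 2219/2500 ≈ 0.887600
step 6 [6y] zero: DF = P = 4287/5000 ≈ 0.857400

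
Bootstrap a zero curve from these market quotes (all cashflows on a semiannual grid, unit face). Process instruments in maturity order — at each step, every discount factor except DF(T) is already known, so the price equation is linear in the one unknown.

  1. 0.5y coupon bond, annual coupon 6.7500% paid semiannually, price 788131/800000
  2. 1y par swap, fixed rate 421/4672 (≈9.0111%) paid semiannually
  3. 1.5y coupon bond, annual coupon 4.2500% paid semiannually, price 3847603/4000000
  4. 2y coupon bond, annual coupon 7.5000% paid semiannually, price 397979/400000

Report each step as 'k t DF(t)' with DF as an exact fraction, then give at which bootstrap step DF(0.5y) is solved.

1 1/2 953/1000
2 1 4579/5000
3 3/2 903/1000
4 2 2147/2500
DF(0.5y) is solved at step 1

step 1 [0.5y] bond c/2=27/800: DF=(788131/800000 − 27/800·(0))/(1+27/800) = 953/1000 ≈ 0.953000
step 2 [1y] swap r/2=421/9344: DF=(1 − 421/9344·(0.953000))/(1+421/9344) = 4579/5000 ≈ 0.915800
step 3 [1.5y] bond c/2=17/800: DF=(3847603/4000000 − 17/800·(0.953000+0.915800))/(1+17/800) = 903/1000 ≈ 0.903000
step 4 [2y] bond c/2=3/80: DF=(397979/400000 − 3/80·(0.953000+0.915800+0.903000))/(1+3/80) = 2147/2500 ≈ 0.858800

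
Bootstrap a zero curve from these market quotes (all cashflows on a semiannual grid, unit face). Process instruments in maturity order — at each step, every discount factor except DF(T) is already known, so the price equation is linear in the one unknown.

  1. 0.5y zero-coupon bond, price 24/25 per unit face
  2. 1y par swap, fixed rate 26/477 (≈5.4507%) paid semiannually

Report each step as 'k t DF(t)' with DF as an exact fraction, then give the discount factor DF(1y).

1 1/2 24/25
2 1 237/250
DF(1y) = 237/250 ≈ 0.948000

step 1 [0.5y] zero: DF = P = 24/25 ≈ 0.960000
step 2 [1y] swap r/2=13/477: DF=(1 − 13/477·(0.960000))/(1+13/477) = 237/250 ≈ 0.948000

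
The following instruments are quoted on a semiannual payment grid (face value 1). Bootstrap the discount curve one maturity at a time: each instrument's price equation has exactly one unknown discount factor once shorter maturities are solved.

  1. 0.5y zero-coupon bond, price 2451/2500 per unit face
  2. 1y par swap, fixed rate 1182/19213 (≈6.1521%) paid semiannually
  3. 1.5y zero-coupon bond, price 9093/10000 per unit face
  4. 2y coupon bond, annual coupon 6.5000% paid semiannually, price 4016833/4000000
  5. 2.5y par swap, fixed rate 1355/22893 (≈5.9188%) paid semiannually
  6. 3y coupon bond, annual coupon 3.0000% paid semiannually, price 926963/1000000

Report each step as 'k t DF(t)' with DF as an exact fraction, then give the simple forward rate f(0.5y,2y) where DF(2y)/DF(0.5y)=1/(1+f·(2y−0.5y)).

step 1 [0.5y] zero: DF = P = 2451/2500 ≈ 0.980400
step 2 [1y] swap r/2=591/19213: DF=(1 − 591/19213·(0.980400))/(1+591/19213) = 9409/10000 ≈ 0.940900
step 3 [1.5y] zero: DF = P = 9093/10000 ≈ 0.909300
step 4 [2y] bond c/2=13/400: DF=(4016833/4000000 − 13/400·(0.980400+0.940900+0.909300))/(1+13/400) = 1767/2000 ≈ 0.883500
step 5 [2.5y] swap r/2=1355/45786: DF=(1 − 1355/45786·(0.980400+0.940900+0.909300+0.883500))/(1+1355/45786) = 1729/2000 ≈ 0.864500
step 6 [3y] bond c/2=3/200: DF=(926963/1000000 − 3/200·(0.980400+0.940900+0.909300+0.883500+0.864500))/(1+3/200) = 1057/1250 ≈ 0.845600

1 1/2 2451/2500
2 1 9409/10000
3 3/2 9093/10000
4 2 1767/2000
5 5/2 1729/2000
6 3 1057/1250
f(0.5y,2y) = ((2451/2500)/(1767/2000) − 1)/(3/2) = 34/465 ≈ 7.3118%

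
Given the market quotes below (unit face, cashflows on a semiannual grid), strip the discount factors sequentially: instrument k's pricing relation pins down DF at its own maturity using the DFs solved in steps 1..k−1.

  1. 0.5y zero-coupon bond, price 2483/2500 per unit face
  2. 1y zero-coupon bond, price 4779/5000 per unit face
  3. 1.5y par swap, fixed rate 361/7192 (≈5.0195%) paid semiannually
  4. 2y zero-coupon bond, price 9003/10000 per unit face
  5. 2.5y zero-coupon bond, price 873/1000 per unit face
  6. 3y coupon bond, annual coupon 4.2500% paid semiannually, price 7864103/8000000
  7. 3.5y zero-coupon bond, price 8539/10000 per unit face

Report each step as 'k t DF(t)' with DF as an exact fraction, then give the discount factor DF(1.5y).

1 1/2 2483/2500
2 1 4779/5000
3 3/2 4639/5000
4 2 9003/10000
5 5/2 873/1000
6 3 4329/5000
7 7/2 8539/10000
DF(1.5y) = 4639/5000 ≈ 0.927800

step 1 [0.5y] zero: DF = P = 2483/2500 ≈ 0.993200
step 2 [1y] zero: DF = P = 4779/5000 ≈ 0.955800
step 3 [1.5y] swap r/2=361/14384: DF=(1 − 361/14384·(0.993200+0.955800))/(1+361/14384) = 4639/5000 ≈ 0.927800
step 4 [2y] zero: DF = P = 9003/10000 ≈ 0.900300
step 5 [2.5y] zero: DF = P = 873/1000 ≈ 0.873000
step 6 [3y] bond c/2=17/800: DF=(7864103/8000000 − 17/800·(0.993200+0.955800+0.927800+0.900300+0.873000))/(1+17/800) = 4329/5000 ≈ 0.865800
step 7 [3.5y] zero: DF = P = 8539/10000 ≈ 0.853900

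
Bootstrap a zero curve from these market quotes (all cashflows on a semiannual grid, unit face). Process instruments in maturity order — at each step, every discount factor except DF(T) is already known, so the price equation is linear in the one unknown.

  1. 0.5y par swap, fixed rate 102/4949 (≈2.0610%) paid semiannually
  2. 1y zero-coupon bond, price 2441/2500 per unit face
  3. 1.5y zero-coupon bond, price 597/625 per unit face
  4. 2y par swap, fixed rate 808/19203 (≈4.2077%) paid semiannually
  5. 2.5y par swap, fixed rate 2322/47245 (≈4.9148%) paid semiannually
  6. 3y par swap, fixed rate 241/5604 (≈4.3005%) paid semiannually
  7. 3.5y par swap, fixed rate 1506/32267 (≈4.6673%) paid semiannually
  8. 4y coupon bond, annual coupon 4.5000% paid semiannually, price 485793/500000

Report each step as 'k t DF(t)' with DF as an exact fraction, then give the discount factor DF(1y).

1 1/2 4949/5000
2 1 2441/2500
3 3/2 597/625
4 2 1149/1250
5 5/2 8839/10000
6 3 1759/2000
7 7/2 4247/5000
8 4 4041/5000
DF(1y) = 2441/2500 ≈ 0.976400

step 1 [0.5y] swap r/2=51/4949: DF=(1 − 51/4949·(0))/(1+51/4949) = 4949/5000 ≈ 0.989800
step 2 [1y] zero: DF = P = 2441/2500 ≈ 0.976400
step 3 [1.5y] zero: DF = P = 597/625 ≈ 0.955200
step 4 [2y] swap r/2=404/19203: DF=(1 − 404/19203·(0.989800+0.976400+0.955200))/(1+404/19203) = 1149/1250 ≈ 0.919200
step 5 [2.5y] swap r/2=1161/47245: DF=(1 − 1161/47245·(0.989800+0.976400+0.955200+0.919200))/(1+1161/47245) = 8839/10000 ≈ 0.883900
step 6 [3y] swap r/2=241/11208: DF=(1 − 241/11208·(0.989800+0.976400+0.955200+0.919200+0.883900))/(1+241/11208) = 1759/2000 ≈ 0.879500
step 7 [3.5y] swap r/2=753/32267: DF=(1 − 753/32267·(0.989800+0.976400+0.955200+0.919200+0.883900+0.879500))/(1+753/32267) = 4247/5000 ≈ 0.849400
step 8 [4y] bond c/2=9/400: DF=(485793/500000 − 9/400·(0.989800+0.976400+0.955200+0.919200+0.883900+0.879500+0.849400))/(1+9/400) = 4041/5000 ≈ 0.808200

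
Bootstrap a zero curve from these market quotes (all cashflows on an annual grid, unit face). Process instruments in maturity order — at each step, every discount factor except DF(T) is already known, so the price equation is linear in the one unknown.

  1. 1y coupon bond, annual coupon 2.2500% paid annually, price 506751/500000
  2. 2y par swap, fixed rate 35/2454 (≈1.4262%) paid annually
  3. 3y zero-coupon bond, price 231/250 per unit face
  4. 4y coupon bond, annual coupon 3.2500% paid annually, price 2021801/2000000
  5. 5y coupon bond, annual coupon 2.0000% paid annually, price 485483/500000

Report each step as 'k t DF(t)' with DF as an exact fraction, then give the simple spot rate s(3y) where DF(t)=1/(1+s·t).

step 1 [1y] bond c/1=9/400: DF=(506751/500000 − 9/400·(0))/(1+9/400) = 1239/1250 ≈ 0.991200
step 2 [2y] swap r/1=35/2454: DF=(1 − 35/2454·(0.991200))/(1+35/2454) = 243/250 ≈ 0.972000
step 3 [3y] zero: DF = P = 231/250 ≈ 0.924000
step 4 [4y] bond c/1=13/400: DF=(2021801/2000000 − 13/400·(0.991200+0.972000+0.924000))/(1+13/400) = 4441/5000 ≈ 0.888200
step 5 [5y] bond c/1=1/50: DF=(485483/500000 − 1/50·(0.991200+0.972000+0.924000+0.888200))/(1+1/50) = 8779/10000 ≈ 0.877900

1 1 1239/1250
2 2 243/250
3 3 231/250
4 4 4441/5000
5 5 8779/10000
s(3y) = (1/(231/250) − 1)/(3) = 19/693 ≈ 2.7417%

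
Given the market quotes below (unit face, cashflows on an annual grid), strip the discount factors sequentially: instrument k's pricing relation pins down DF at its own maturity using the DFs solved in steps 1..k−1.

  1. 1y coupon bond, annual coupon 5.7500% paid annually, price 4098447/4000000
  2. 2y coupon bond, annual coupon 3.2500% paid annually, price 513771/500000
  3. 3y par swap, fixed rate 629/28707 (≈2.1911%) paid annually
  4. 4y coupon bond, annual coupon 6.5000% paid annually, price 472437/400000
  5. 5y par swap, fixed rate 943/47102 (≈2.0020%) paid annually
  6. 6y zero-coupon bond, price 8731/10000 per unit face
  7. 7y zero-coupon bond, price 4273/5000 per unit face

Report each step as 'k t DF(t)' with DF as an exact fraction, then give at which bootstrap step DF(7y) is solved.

step 1 [1y] bond c/1=23/400: DF=(4098447/4000000 − 23/400·(0))/(1+23/400) = 9689/10000 ≈ 0.968900
step 2 [2y] bond c/1=13/400: DF=(513771/500000 − 13/400·(0.968900))/(1+13/400) = 9647/10000 ≈ 0.964700
step 3 [3y] swap r/1=629/28707: DF=(1 − 629/28707·(0.968900+0.964700))/(1+629/28707) = 9371/10000 ≈ 0.937100
step 4 [4y] bond c/1=13/200: DF=(472437/400000 − 13/200·(0.968900+0.964700+0.937100))/(1+13/200) = 4669/5000 ≈ 0.933800
step 5 [5y] swap r/1=943/47102: DF=(1 − 943/47102·(0.968900+0.964700+0.937100+0.933800))/(1+943/47102) = 9057/10000 ≈ 0.905700
step 6 [6y] zero: DF = P = 8731/10000 ≈ 0.873100
step 7 [7y] zero: DF = P = 4273/5000 ≈ 0.854600

1 1 9689/10000
2 2 9647/10000
3 3 9371/10000
4 4 4669/5000
5 5 9057/10000
6 6 8731/10000
7 7 4273/5000
DF(7y) is solved at step 7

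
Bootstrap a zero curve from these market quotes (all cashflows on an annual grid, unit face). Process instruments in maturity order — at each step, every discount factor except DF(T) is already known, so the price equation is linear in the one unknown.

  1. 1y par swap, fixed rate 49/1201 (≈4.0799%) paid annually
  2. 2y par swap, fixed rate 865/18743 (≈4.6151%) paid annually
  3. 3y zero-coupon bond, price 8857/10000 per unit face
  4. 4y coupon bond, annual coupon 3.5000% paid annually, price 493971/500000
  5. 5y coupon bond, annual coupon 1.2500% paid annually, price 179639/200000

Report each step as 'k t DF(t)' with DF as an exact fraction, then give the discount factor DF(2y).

1 1 1201/1250
2 2 1827/2000
3 3 8857/10000
4 4 2153/2500
5 5 1053/1250
DF(2y) = 1827/2000 ≈ 0.913500

step 1 [1y] swap r/1=49/1201: DF=(1 − 49/1201·(0))/(1+49/1201) = 1201/1250 ≈ 0.960800
step 2 [2y] swap r/1=865/18743: DF=(1 − 865/18743·(0.960800))/(1+865/18743) = 1827/2000 ≈ 0.913500
step 3 [3y] zero: DF = P = 8857/10000 ≈ 0.885700
step 4 [4y] bond c/1=7/200: DF=(493971/500000 − 7/200·(0.960800+0.913500+0.885700))/(1+7/200) = 2153/2500 ≈ 0.861200
step 5 [5y] bond c/1=1/80: DF=(179639/200000 − 1/80·(0.960800+0.913500+0.885700+0.861200))/(1+1/80) = 1053/1250 ≈ 0.842400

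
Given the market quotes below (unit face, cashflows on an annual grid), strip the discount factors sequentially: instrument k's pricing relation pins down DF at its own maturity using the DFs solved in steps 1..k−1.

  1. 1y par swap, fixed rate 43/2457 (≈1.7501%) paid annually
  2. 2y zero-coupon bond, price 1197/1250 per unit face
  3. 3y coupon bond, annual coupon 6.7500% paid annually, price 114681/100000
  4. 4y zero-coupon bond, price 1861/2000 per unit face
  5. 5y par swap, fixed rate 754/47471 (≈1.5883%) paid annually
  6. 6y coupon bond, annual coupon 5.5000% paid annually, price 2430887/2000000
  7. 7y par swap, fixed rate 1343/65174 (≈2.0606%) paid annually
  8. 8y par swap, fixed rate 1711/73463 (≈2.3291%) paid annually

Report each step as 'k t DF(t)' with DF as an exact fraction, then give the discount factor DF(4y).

1 1 2457/2500
2 2 1197/1250
3 3 2379/2500
4 4 1861/2000
5 5 4623/5000
6 6 4523/5000
7 7 8657/10000
8 8 8289/10000
DF(4y) = 1861/2000 ≈ 0.930500

step 1 [1y] swap r/1=43/2457: DF=(1 − 43/2457·(0))/(1+43/2457) = 2457/2500 ≈ 0.982800
step 2 [2y] zero: DF = P = 1197/1250 ≈ 0.957600
step 3 [3y] bond c/1=27/400: DF=(114681/100000 − 27/400·(0.982800+0.957600))/(1+27/400) = 2379/2500 ≈ 0.951600
step 4 [4y] zero: DF = P = 1861/2000 ≈ 0.930500
step 5 [5y] swap r/1=754/47471: DF=(1 − 754/47471·(0.982800+0.957600+0.951600+0.930500))/(1+754/47471) = 4623/5000 ≈ 0.924600
step 6 [6y] bond c/1=11/200: DF=(2430887/2000000 − 11/200·(0.982800+0.957600+0.951600+0.930500+0.924600))/(1+11/200) = 4523/5000 ≈ 0.904600
step 7 [7y] swap r/1=1343/65174: DF=(1 − 1343/65174·(0.982800+0.957600+0.951600+0.930500+0.924600+0.904600))/(1+1343/65174) = 8657/10000 ≈ 0.865700
step 8 [8y] swap r/1=1711/73463: DF=(1 − 1711/73463·(0.982800+0.957600+0.951600+0.930500+0.924600+0.904600+0.865700))/(1+1711/73463) = 8289/10000 ≈ 0.828900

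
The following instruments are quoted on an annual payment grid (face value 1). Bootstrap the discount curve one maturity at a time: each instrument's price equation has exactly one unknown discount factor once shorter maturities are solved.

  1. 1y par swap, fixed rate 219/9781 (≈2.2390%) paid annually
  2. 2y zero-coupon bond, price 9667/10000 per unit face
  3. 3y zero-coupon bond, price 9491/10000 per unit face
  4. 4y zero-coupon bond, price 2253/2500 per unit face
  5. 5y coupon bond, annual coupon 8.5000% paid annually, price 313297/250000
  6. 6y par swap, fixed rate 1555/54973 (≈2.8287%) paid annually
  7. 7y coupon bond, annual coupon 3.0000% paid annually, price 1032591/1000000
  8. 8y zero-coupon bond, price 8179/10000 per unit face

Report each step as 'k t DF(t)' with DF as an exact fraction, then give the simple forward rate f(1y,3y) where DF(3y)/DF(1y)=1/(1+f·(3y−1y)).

step 1 [1y] swap r/1=219/9781: DF=(1 − 219/9781·(0))/(1+219/9781) = 9781/10000 ≈ 0.978100
step 2 [2y] zero: DF = P = 9667/10000 ≈ 0.966700
step 3 [3y] zero: DF = P = 9491/10000 ≈ 0.949100
step 4 [4y] zero: DF = P = 2253/2500 ≈ 0.901200
step 5 [5y] bond c/1=17/200: DF=(313297/250000 − 17/200·(0.978100+0.966700+0.949100+0.901200))/(1+17/200) = 8577/10000 ≈ 0.857700
step 6 [6y] swap r/1=1555/54973: DF=(1 − 1555/54973·(0.978100+0.966700+0.949100+0.901200+0.857700))/(1+1555/54973) = 1689/2000 ≈ 0.844500
step 7 [7y] bond c/1=3/100: DF=(1032591/1000000 − 3/100·(0.978100+0.966700+0.949100+0.901200+0.857700+0.844500))/(1+3/100) = 1053/1250 ≈ 0.842400
step 8 [8y] zero: DF = P = 8179/10000 ≈ 0.817900

1 1 9781/10000
2 2 9667/10000
3 3 9491/10000
4 4 2253/2500
5 5 8577/10000
6 6 1689/2000
7 7 1053/1250
8 8 8179/10000
f(1y,3y) = ((9781/10000)/(9491/10000) − 1)/(2) = 145/9491 ≈ 1.5278%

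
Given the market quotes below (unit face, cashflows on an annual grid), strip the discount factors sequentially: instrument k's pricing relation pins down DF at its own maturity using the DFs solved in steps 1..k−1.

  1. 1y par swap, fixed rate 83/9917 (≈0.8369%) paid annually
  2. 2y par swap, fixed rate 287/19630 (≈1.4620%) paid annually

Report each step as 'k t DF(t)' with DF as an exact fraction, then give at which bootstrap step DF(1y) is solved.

1 1 9917/10000
2 2 9713/10000
DF(1y) is solved at step 1

step 1 [1y] swap r/1=83/9917: DF=(1 − 83/9917·(0))/(1+83/9917) = 9917/10000 ≈ 0.991700
step 2 [2y] swap r/1=287/19630: DF=(1 − 287/19630·(0.991700))/(1+287/19630) = 9713/10000 ≈ 0.971300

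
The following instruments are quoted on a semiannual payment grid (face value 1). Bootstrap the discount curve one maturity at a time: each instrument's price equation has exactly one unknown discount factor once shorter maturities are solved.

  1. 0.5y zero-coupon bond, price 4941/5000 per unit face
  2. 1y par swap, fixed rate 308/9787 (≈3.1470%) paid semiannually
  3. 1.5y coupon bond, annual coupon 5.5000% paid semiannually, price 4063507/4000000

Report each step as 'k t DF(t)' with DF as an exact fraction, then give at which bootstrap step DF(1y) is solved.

step 1 [0.5y] zero: DF = P = 4941/5000 ≈ 0.988200
step 2 [1y] swap r/2=154/9787: DF=(1 − 154/9787·(0.988200))/(1+154/9787) = 2423/2500 ≈ 0.969200
step 3 [1.5y] bond c/2=11/400: DF=(4063507/4000000 − 11/400·(0.988200+0.969200))/(1+11/400) = 9363/10000 ≈ 0.936300

1 1/2 4941/5000
2 1 2423/2500
3 3/2 9363/10000
DF(1y) is solved at step 2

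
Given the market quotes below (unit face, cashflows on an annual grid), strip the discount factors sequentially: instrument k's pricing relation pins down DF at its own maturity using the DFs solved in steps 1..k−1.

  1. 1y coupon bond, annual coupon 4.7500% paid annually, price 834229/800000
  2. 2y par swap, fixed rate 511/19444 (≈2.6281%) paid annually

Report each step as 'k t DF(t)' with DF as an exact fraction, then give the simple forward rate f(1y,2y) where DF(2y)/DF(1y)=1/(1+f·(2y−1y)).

1 1 1991/2000
2 2 9489/10000
f(1y,2y) = ((1991/2000)/(9489/10000) − 1)/(1) = 466/9489 ≈ 4.9109%

step 1 [1y] bond c/1=19/400: DF=(834229/800000 − 19/400·(0))/(1+19/400) = 1991/2000 ≈ 0.995500
step 2 [2y] swap r/1=511/19444: DF=(1 − 511/19444·(0.995500))/(1+511/19444) = 9489/10000 ≈ 0.948900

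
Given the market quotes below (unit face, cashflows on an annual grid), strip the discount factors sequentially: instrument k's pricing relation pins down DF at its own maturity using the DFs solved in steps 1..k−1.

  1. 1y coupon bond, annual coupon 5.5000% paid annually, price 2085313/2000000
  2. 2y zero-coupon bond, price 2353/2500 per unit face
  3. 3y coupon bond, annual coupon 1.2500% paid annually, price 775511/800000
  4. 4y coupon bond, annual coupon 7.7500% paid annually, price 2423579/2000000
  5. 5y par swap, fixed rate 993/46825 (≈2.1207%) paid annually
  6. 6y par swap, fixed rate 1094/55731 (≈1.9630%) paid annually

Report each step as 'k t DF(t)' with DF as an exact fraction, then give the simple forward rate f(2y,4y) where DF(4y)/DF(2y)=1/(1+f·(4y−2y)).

step 1 [1y] bond c/1=11/200: DF=(2085313/2000000 − 11/200·(0))/(1+11/200) = 9883/10000 ≈ 0.988300
step 2 [2y] zero: DF = P = 2353/2500 ≈ 0.941200
step 3 [3y] bond c/1=1/80: DF=(775511/800000 − 1/80·(0.988300+0.941200))/(1+1/80) = 1167/1250 ≈ 0.933600
step 4 [4y] bond c/1=31/400: DF=(2423579/2000000 − 31/400·(0.988300+0.941200+0.933600))/(1+31/400) = 9187/10000 ≈ 0.918700
step 5 [5y] swap r/1=993/46825: DF=(1 − 993/46825·(0.988300+0.941200+0.933600+0.918700))/(1+993/46825) = 9007/10000 ≈ 0.900700
step 6 [6y] swap r/1=1094/55731: DF=(1 − 1094/55731·(0.988300+0.941200+0.933600+0.918700+0.900700))/(1+1094/55731) = 4453/5000 ≈ 0.890600

1 1 9883/10000
2 2 2353/2500
3 3 1167/1250
4 4 9187/10000
5 5 9007/10000
6 6 4453/5000
f(2y,4y) = ((2353/2500)/(9187/10000) − 1)/(2) = 225/18374 ≈ 1.2246%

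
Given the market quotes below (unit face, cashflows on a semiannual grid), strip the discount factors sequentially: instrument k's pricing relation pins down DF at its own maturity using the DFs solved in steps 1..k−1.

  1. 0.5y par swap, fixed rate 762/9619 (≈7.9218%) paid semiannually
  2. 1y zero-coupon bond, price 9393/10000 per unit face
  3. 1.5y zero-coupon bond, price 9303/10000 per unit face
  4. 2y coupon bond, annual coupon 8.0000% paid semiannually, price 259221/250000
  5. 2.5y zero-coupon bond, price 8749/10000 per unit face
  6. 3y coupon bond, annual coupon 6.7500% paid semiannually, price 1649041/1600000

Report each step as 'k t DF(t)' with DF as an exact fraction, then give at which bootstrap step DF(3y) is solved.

step 1 [0.5y] swap r/2=381/9619: DF=(1 − 381/9619·(0))/(1+381/9619) = 9619/10000 ≈ 0.961900
step 2 [1y] zero: DF = P = 9393/10000 ≈ 0.939300
step 3 [1.5y] zero: DF = P = 9303/10000 ≈ 0.930300
step 4 [2y] bond c/2=1/25: DF=(259221/250000 − 1/25·(0.961900+0.939300+0.930300))/(1+1/25) = 8881/10000 ≈ 0.888100
step 5 [2.5y] zero: DF = P = 8749/10000 ≈ 0.874900
step 6 [3y] bond c/2=27/800: DF=(1649041/1600000 − 27/800·(0.961900+0.939300+0.930300+0.888100+0.874900))/(1+27/800) = 847/1000 ≈ 0.847000

1 1/2 9619/10000
2 1 9393/10000
3 3/2 9303/10000
4 2 8881/10000
5 5/2 8749/10000
6 3 847/1000
DF(3y) is solved at step 6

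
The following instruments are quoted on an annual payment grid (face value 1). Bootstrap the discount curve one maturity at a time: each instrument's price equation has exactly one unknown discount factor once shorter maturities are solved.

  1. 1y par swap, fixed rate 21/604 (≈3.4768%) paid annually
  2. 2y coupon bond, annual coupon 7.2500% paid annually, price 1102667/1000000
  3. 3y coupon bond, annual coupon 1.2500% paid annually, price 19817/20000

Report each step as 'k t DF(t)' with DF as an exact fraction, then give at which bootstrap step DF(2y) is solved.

step 1 [1y] swap r/1=21/604: DF=(1 − 21/604·(0))/(1+21/604) = 604/625 ≈ 0.966400
step 2 [2y] bond c/1=29/400: DF=(1102667/1000000 − 29/400·(0.966400))/(1+29/400) = 2407/2500 ≈ 0.962800
step 3 [3y] bond c/1=1/80: DF=(19817/20000 − 1/80·(0.966400+0.962800))/(1+1/80) = 2387/2500 ≈ 0.954800

1 1 604/625
2 2 2407/2500
3 3 2387/2500
DF(2y) is solved at step 2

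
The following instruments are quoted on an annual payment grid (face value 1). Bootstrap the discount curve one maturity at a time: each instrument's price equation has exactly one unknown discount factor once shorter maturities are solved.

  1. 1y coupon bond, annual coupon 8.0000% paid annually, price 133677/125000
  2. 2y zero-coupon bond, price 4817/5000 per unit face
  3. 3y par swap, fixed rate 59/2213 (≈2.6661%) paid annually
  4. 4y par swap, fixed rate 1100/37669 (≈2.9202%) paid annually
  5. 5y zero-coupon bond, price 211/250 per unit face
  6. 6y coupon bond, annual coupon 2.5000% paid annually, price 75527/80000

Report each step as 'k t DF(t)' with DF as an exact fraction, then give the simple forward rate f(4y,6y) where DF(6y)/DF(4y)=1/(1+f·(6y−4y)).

1 1 4951/5000
2 2 4817/5000
3 3 9233/10000
4 4 89/100
5 5 211/250
6 6 4043/5000
f(4y,6y) = ((89/100)/(4043/5000) − 1)/(2) = 407/8086 ≈ 5.0334%

step 1 [1y] bond c/1=2/25: DF=(133677/125000 − 2/25·(0))/(1+2/25) = 4951/5000 ≈ 0.990200
step 2 [2y] zero: DF = P = 4817/5000 ≈ 0.963400
step 3 [3y] swap r/1=59/2213: DF=(1 − 59/2213·(0.990200+0.963400))/(1+59/2213) = 9233/10000 ≈ 0.923300
step 4 [4y] swap r/1=1100/37669: DF=(1 − 1100/37669·(0.990200+0.963400+0.923300))/(1+1100/37669) = 89/100 ≈ 0.890000
step 5 [5y] zero: DF = P = 211/250 ≈ 0.844000
step 6 [6y] bond c/1=1/40: DF=(75527/80000 − 1/40·(0.990200+0.963400+0.923300+0.890000+0.844000))/(1+1/40) = 4043/5000 ≈ 0.808600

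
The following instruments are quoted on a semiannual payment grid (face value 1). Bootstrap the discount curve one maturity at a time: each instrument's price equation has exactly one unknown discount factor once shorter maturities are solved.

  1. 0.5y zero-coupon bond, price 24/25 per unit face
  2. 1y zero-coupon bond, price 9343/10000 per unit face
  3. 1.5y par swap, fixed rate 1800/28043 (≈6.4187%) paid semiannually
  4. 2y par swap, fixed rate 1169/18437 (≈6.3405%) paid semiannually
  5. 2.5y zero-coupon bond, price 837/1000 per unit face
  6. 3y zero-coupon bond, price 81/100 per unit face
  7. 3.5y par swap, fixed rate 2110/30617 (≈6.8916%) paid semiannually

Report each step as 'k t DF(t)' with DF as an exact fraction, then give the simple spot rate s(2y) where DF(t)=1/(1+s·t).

step 1 [0.5y] zero: DF = P = 24/25 ≈ 0.960000
step 2 [1y] zero: DF = P = 9343/10000 ≈ 0.934300
step 3 [1.5y] swap r/2=900/28043: DF=(1 − 900/28043·(0.960000+0.934300))/(1+900/28043) = 91/100 ≈ 0.910000
step 4 [2y] swap r/2=1169/36874: DF=(1 − 1169/36874·(0.960000+0.934300+0.910000))/(1+1169/36874) = 8831/10000 ≈ 0.883100
step 5 [2.5y] zero: DF = P = 837/1000 ≈ 0.837000
step 6 [3y] zero: DF = P = 81/100 ≈ 0.810000
step 7 [3.5y] swap r/2=1055/30617: DF=(1 − 1055/30617·(0.960000+0.934300+0.910000+0.883100+0.837000+0.810000))/(1+1055/30617) = 789/1000 ≈ 0.789000

1 1/2 24/25
2 1 9343/10000
3 3/2 91/100
4 2 8831/10000
5 5/2 837/1000
6 3 81/100
7 7/2 789/1000
s(2y) = (1/(8831/10000) − 1)/(2) = 1169/17662 ≈ 6.6187%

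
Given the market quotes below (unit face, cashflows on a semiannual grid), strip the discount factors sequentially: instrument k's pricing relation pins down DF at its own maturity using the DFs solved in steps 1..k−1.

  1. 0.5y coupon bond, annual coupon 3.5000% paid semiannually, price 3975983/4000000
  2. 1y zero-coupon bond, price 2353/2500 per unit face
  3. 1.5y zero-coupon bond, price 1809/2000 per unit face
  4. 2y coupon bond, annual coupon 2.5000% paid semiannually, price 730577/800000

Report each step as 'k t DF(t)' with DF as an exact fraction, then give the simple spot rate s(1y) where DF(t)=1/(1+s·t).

step 1 [0.5y] bond c/2=7/400: DF=(3975983/4000000 − 7/400·(0))/(1+7/400) = 9769/10000 ≈ 0.976900
step 2 [1y] zero: DF = P = 2353/2500 ≈ 0.941200
step 3 [1.5y] zero: DF = P = 1809/2000 ≈ 0.904500
step 4 [2y] bond c/2=1/80: DF=(730577/800000 − 1/80·(0.976900+0.941200+0.904500))/(1+1/80) = 8671/10000 ≈ 0.867100

1 1/2 9769/10000
2 1 2353/2500
3 3/2 1809/2000
4 2 8671/10000
s(1y) = (1/(2353/2500) − 1)/(1) = 147/2353 ≈ 6.2473%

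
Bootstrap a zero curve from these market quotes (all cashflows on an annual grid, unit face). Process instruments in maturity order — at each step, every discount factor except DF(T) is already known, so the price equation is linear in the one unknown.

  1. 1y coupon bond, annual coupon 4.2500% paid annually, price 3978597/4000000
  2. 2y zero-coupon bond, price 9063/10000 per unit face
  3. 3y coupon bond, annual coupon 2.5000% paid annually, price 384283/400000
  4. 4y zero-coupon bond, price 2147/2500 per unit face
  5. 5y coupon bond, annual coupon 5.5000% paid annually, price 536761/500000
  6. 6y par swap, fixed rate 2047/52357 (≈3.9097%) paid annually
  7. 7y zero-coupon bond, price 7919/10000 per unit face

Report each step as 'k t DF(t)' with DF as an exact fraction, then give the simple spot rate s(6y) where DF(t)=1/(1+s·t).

step 1 [1y] bond c/1=17/400: DF=(3978597/4000000 − 17/400·(0))/(1+17/400) = 9541/10000 ≈ 0.954100
step 2 [2y] zero: DF = P = 9063/10000 ≈ 0.906300
step 3 [3y] bond c/1=1/40: DF=(384283/400000 − 1/40·(0.954100+0.906300))/(1+1/40) = 8919/10000 ≈ 0.891900
step 4 [4y] zero: DF = P = 2147/2500 ≈ 0.858800
step 5 [5y] bond c/1=11/200: DF=(536761/500000 − 11/200·(0.954100+0.906300+0.891900+0.858800))/(1+11/200) = 8293/10000 ≈ 0.829300
step 6 [6y] swap r/1=2047/52357: DF=(1 − 2047/52357·(0.954100+0.906300+0.891900+0.858800+0.829300))/(1+2047/52357) = 7953/10000 ≈ 0.795300
step 7 [7y] zero: DF = P = 7919/10000 ≈ 0.791900

1 1 9541/10000
2 2 9063/10000
3 3 8919/10000
4 4 2147/2500
5 5 8293/10000
6 6 7953/10000
7 7 7919/10000
s(6y) = (1/(7953/10000) − 1)/(6) = 2047/47718 ≈ 4.2898%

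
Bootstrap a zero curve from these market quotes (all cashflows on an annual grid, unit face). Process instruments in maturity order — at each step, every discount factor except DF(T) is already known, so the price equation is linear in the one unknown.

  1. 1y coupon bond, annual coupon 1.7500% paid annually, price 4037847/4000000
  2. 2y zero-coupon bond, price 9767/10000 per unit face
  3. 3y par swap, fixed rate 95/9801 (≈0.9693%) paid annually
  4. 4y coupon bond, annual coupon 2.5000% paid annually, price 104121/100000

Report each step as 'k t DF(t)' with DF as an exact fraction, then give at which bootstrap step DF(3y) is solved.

1 1 9921/10000
2 2 9767/10000
3 3 1943/2000
4 4 9441/10000
DF(3y) is solved at step 3

step 1 [1y] bond c/1=7/400: DF=(4037847/4000000 − 7/400·(0))/(1+7/400) = 9921/10000 ≈ 0.992100
step 2 [2y] zero: DF = P = 9767/10000 ≈ 0.976700
step 3 [3y] swap r/1=95/9801: DF=(1 − 95/9801·(0.992100+0.976700))/(1+95/9801) = 1943/2000 ≈ 0.971500
step 4 [4y] bond c/1=1/40: DF=(104121/100000 − 1/40·(0.992100+0.976700+0.971500))/(1+1/40) = 9441/10000 ≈ 0.944100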